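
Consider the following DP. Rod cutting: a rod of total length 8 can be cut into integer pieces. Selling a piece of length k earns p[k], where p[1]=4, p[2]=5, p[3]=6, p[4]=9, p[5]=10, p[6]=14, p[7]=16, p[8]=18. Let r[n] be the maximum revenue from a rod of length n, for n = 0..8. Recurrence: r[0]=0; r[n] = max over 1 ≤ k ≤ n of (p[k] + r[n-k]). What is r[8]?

   n    0    1    2    3    4    5    6    7    8
r[n]    0    4    8   12   16   20   24   28   32

32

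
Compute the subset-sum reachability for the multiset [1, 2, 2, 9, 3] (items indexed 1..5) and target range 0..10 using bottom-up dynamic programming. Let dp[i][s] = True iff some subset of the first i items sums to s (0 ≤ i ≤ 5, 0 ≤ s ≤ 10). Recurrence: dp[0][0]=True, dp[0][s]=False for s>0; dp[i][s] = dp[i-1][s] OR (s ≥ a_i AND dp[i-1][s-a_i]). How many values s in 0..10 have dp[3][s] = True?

i\s   0   1   2   3   4   5   6   7   8   9  10
  0   T   F   F   F   F   F   F   F   F   F   F
  1   T   T   F   F   F   F   F   F   F   F   F
  2   T   T   T   T   F   F   F   F   F   F   F
  3   T   T   T   T   T   T   F   F   F   F   F
  4   T   T   T   T   T   T   F   F   F   T   T
  5   T   T   T   T   T   T   T   T   T   T   T

6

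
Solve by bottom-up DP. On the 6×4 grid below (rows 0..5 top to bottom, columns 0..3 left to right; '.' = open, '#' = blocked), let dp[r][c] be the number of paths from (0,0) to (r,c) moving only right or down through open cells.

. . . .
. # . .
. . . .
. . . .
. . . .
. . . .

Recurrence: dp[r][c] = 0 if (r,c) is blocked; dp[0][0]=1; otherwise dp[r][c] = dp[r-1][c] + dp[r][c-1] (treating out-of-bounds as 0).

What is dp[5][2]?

11

r\c   0   1   2   3
  0   1   1   1   1
  1   1   0   1   2
  2   1   1   2   4
  3   1   2   4   8
  4   1   3   7  15
  5   1   4  11  26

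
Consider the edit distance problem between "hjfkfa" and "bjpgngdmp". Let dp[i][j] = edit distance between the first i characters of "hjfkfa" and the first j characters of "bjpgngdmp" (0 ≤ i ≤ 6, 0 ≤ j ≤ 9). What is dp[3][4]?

   ''  b  j  p  g  n  g  d  m  p
''  0  1  2  3  4  5  6  7  8  9
 h  1  1  2  3  4  5  6  7  8  9
 j  2  2  1  2  3  4  5  6  7  8
 f  3  3  2  2  3  4  5  6  7  8
 k  4  4  3  3  3  4  5  6  7  8
 f  5  5  4  4  4  4  5  6  7  8
 a  6  6  5  5  5  5  5  6  7  8

3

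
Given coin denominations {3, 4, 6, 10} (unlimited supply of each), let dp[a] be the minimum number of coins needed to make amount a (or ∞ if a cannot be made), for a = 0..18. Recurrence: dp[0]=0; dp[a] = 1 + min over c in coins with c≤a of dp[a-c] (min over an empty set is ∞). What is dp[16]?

2

 a  0  1  2  3  4  5  6  7  8  9 10 11 12 13 14 15 16 17 18
dp  0  -  -  1  1  -  1  2  2  2  1  3  2  2  2  3  2  3  3
(- denotes ∞ / unreachable)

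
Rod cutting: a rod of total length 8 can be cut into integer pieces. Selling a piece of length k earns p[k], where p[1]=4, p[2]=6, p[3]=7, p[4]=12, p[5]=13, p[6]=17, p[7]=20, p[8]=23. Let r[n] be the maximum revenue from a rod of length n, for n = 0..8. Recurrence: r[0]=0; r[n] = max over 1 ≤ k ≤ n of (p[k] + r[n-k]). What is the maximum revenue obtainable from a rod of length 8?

   n    0    1    2    3    4    5    6    7    8
r[n]    0    4    8   12   16   20   24   28   32

32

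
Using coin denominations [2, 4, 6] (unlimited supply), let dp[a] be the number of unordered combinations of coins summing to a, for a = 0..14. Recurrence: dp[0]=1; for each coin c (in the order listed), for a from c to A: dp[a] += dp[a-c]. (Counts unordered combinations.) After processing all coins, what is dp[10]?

after  coin     0     1     2     3     4     5     6     7     8     9    10    11    12    13    14
          2     1     0     1     0     1     0     1     0     1     0     1     0     1     0     1
          4     1     0     1     0     2     0     2     0     3     0     3     0     4     0     4
          6     1     0     1     0     2     0     3     0     4     0     5     0     7     0     8

5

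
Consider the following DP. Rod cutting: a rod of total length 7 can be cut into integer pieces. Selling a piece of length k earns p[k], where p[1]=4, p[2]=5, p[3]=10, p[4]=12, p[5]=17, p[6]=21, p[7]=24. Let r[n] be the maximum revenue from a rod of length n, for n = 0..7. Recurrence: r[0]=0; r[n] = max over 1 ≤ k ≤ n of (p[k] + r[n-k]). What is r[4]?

16

   n    0    1    2    3    4    5    6    7
r[n]    0    4    8   12   16   20   24   28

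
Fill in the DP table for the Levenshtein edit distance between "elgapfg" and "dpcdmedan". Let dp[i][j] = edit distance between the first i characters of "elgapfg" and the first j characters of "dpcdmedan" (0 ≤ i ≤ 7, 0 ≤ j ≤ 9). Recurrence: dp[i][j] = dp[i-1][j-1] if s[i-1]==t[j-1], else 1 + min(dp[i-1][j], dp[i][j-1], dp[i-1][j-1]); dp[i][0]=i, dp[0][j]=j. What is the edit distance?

9

   ''  d  p  c  d  m  e  d  a  n
''  0  1  2  3  4  5  6  7  8  9
 e  1  1  2  3  4  5  5  6  7  8
 l  2  2  2  3  4  5  6  6  7  8
 g  3  3  3  3  4  5  6  7  7  8
 a  4  4  4  4  4  5  6  7  7  8
 p  5  5  4  5  5  5  6  7  8  8
 f  6  6  5  5  6  6  6  7  8  9
 g  7  7  6  6  6  7  7  7  8  9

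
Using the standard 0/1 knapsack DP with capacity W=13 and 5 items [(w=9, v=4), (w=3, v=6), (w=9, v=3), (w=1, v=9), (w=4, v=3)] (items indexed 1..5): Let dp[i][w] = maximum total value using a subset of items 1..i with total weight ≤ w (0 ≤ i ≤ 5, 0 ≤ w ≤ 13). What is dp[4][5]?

i\w   0   1   2   3   4   5   6   7   8   9  10  11  12  13
  0   0   0   0   0   0   0   0   0   0   0   0   0   0   0
  1   0   0   0   0   0   0   0   0   0   4   4   4   4   4
  2   0   0   0   6   6   6   6   6   6   6   6   6  10  10
  3   0   0   0   6   6   6   6   6   6   6   6   6  10  10
  4   0   9   9   9  15  15  15  15  15  15  15  15  15  19
  5   0   9   9   9  15  15  15  15  18  18  18  18  18  19

15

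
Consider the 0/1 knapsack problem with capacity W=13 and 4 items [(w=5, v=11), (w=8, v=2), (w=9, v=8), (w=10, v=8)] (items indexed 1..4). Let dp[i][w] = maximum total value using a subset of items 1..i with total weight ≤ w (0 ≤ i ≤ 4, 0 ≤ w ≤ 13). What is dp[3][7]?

11

i\w   0   1   2   3   4   5   6   7   8   9  10  11  12  13
  0   0   0   0   0   0   0   0   0   0   0   0   0   0   0
  1   0   0   0   0   0  11  11  11  11  11  11  11  11  11
  2   0   0   0   0   0  11  11  11  11  11  11  11  11  13
  3   0   0   0   0   0  11  11  11  11  11  11  11  11  13
  4   0   0   0   0   0  11  11  11  11  11  11  11  11  13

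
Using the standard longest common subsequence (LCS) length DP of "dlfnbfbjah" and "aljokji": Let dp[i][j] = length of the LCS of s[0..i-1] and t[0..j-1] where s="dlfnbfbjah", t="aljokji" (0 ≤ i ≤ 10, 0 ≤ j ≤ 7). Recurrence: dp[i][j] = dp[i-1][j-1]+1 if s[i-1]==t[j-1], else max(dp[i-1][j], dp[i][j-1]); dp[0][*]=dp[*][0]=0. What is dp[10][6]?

   ''  a  l  j  o  k  j  i
''  0  0  0  0  0  0  0  0
 d  0  0  0  0  0  0  0  0
 l  0  0  1  1  1  1  1  1
 f  0  0  1  1  1  1  1  1
 n  0  0  1  1  1  1  1  1
 b  0  0  1  1  1  1  1  1
 f  0  0  1  1  1  1  1  1
 b  0  0  1  1  1  1  1  1
 j  0  0  1  2  2  2  2  2
 a  0  1  1  2  2  2  2  2
 h  0  1  1  2  2  2  2  2

2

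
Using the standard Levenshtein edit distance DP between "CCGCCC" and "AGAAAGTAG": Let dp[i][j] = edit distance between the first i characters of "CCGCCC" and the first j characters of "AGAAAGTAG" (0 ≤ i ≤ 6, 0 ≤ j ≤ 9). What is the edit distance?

8

   ''  A  G  A  A  A  G  T  A  G
''  0  1  2  3  4  5  6  7  8  9
 C  1  1  2  3  4  5  6  7  8  9
 C  2  2  2  3  4  5  6  7  8  9
 G  3  3  2  3  4  5  5  6  7  8
 C  4  4  3  3  4  5  6  6  7  8
 C  5  5  4  4  4  5  6  7  7  8
 C  6  6  5  5  5  5  6  7  8  8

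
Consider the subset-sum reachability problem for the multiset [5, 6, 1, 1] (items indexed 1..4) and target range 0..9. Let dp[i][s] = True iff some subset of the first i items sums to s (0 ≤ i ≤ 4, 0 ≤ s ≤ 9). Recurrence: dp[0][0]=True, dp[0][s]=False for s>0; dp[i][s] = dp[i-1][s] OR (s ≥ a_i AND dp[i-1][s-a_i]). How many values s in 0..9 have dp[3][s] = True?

5

i\s   0   1   2   3   4   5   6   7   8   9
  0   T   F   F   F   F   F   F   F   F   F
  1   T   F   F   F   F   T   F   F   F   F
  2   T   F   F   F   F   T   T   F   F   F
  3   T   T   F   F   F   T   T   T   F   F
  4   T   T   T   F   F   T   T   T   T   F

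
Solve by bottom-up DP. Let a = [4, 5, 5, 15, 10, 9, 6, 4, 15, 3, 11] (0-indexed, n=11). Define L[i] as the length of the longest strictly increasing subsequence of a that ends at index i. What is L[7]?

   i    0    1    2    3    4    5    6    7    8    9   10
a[i]    4    5    5   15   10    9    6    4   15    3   11
L[i]    1    2    2    3    3    3    3    1    4    1    4

1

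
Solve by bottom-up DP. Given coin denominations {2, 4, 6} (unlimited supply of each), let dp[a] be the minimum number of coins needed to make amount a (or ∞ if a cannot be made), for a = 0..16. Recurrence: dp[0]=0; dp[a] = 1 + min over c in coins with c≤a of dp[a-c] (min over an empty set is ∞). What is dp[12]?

 a  0  1  2  3  4  5  6  7  8  9 10 11 12 13 14 15 16
dp  0  -  1  -  1  -  1  -  2  -  2  -  2  -  3  -  3
(- denotes ∞ / unreachable)

2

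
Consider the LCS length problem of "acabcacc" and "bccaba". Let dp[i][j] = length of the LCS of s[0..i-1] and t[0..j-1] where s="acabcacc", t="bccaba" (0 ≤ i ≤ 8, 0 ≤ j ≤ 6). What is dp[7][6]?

4

   ''  b  c  c  a  b  a
''  0  0  0  0  0  0  0
 a  0  0  0  0  1  1  1
 c  0  0  1  1  1  1  1
 a  0  0  1  1  2  2  2
 b  0  1  1  1  2  3  3
 c  0  1  2  2  2  3  3
 a  0  1  2  2  3  3  4
 c  0  1  2  3  3  3  4
 c  0  1  2  3  3  3  4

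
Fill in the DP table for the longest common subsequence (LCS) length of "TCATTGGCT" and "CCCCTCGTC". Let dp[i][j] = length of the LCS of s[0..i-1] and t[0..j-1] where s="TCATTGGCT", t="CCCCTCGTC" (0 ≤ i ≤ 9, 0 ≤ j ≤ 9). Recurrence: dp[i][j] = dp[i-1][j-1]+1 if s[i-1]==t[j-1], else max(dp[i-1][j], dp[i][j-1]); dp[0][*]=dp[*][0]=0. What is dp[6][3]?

1

   ''  C  C  C  C  T  C  G  T  C
''  0  0  0  0  0  0  0  0  0  0
 T  0  0  0  0  0  1  1  1  1  1
 C  0  1  1  1  1  1  2  2  2  2
 A  0  1  1  1  1  1  2  2  2  2
 T  0  1  1  1  1  2  2  2  3  3
 T  0  1  1  1  1  2  2  2  3  3
 G  0  1  1  1  1  2  2  3  3  3
 G  0  1  1  1  1  2  2  3  3  3
 C  0  1  2  2  2  2  3  3  3  4
 T  0  1  2  2  2  3  3  3  4  4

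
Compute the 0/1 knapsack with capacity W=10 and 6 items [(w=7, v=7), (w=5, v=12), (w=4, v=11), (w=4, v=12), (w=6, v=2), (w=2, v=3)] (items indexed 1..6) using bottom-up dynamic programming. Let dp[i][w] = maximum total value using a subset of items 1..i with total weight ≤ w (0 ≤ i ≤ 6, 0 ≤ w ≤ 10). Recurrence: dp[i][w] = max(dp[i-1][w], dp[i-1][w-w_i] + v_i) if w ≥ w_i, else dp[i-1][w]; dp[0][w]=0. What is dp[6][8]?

i\w   0   1   2   3   4   5   6   7   8   9  10
  0   0   0   0   0   0   0   0   0   0   0   0
  1   0   0   0   0   0   0   0   7   7   7   7
  2   0   0   0   0   0  12  12  12  12  12  12
  3   0   0   0   0  11  12  12  12  12  23  23
  4   0   0   0   0  12  12  12  12  23  24  24
  5   0   0   0   0  12  12  12  12  23  24  24
  6   0   0   3   3  12  12  15  15  23  24  26

23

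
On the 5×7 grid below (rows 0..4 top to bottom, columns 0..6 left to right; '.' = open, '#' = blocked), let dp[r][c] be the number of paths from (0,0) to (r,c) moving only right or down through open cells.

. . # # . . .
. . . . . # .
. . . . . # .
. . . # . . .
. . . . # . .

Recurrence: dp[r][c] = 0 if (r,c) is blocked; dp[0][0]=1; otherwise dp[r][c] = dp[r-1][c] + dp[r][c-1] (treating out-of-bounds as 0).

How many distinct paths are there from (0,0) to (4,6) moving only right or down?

r\c   0   1   2   3   4   5   6
  0   1   1   0   0   0   0   0
  1   1   2   2   2   2   0   0
  2   1   3   5   7   9   0   0
  3   1   4   9   0   9   9   9
  4   1   5  14  14   0   9  18

18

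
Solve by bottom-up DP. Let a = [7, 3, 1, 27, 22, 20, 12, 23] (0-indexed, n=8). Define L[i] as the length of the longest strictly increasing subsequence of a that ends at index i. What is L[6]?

2

   i    0    1    2    3    4    5    6    7
a[i]    7    3    1   27   22   20   12   23
L[i]    1    1    1    2    2    2    2    3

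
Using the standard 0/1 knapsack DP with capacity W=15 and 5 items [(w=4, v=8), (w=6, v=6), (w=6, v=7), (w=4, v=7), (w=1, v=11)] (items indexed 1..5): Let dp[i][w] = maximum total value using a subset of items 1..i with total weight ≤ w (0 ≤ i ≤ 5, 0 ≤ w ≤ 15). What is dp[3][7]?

i\w   0   1   2   3   4   5   6   7   8   9  10  11  12  13  14  15
  0   0   0   0   0   0   0   0   0   0   0   0   0   0   0   0   0
  1   0   0   0   0   8   8   8   8   8   8   8   8   8   8   8   8
  2   0   0   0   0   8   8   8   8   8   8  14  14  14  14  14  14
  3   0   0   0   0   8   8   8   8   8   8  15  15  15  15  15  15
  4   0   0   0   0   8   8   8   8  15  15  15  15  15  15  22  22
  5   0  11  11  11  11  19  19  19  19  26  26  26  26  26  26  33

8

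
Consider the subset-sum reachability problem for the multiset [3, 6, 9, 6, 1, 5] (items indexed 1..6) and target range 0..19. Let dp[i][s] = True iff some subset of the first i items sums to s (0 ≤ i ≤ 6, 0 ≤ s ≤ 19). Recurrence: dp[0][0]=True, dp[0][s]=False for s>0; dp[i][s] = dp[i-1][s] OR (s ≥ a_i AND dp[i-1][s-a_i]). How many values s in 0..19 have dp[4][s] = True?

i\s   0   1   2   3   4   5   6   7   8   9  10  11  12  13  14  15  16  17  18  19
  0   T   F   F   F   F   F   F   F   F   F   F   F   F   F   F   F   F   F   F   F
  1   T   F   F   T   F   F   F   F   F   F   F   F   F   F   F   F   F   F   F   F
  2   T   F   F   T   F   F   T   F   F   T   F   F   F   F   F   F   F   F   F   F
  3   T   F   F   T   F   F   T   F   F   T   F   F   T   F   F   T   F   F   T   F
  4   T   F   F   T   F   F   T   F   F   T   F   F   T   F   F   T   F   F   T   F
  5   T   T   F   T   T   F   T   T   F   T   T   F   T   T   F   T   T   F   T   T
  6   T   T   F   T   T   T   T   T   T   T   T   T   T   T   T   T   T   T   T   T

7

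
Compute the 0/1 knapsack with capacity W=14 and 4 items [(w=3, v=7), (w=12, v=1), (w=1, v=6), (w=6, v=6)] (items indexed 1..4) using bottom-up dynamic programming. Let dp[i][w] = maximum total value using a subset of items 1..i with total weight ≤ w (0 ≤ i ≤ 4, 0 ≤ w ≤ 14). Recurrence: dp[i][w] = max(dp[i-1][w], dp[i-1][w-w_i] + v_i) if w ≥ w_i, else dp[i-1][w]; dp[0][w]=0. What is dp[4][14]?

19

i\w   0   1   2   3   4   5   6   7   8   9  10  11  12  13  14
  0   0   0   0   0   0   0   0   0   0   0   0   0   0   0   0
  1   0   0   0   7   7   7   7   7   7   7   7   7   7   7   7
  2   0   0   0   7   7   7   7   7   7   7   7   7   7   7   7
  3   0   6   6   7  13  13  13  13  13  13  13  13  13  13  13
  4   0   6   6   7  13  13  13  13  13  13  19  19  19  19  19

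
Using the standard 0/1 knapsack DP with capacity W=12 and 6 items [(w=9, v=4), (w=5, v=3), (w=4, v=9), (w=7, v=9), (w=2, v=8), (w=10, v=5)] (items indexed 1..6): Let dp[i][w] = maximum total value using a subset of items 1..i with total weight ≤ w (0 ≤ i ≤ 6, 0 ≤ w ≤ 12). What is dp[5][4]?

9

i\w   0   1   2   3   4   5   6   7   8   9  10  11  12
  0   0   0   0   0   0   0   0   0   0   0   0   0   0
  1   0   0   0   0   0   0   0   0   0   4   4   4   4
  2   0   0   0   0   0   3   3   3   3   4   4   4   4
  3   0   0   0   0   9   9   9   9   9  12  12  12  12
  4   0   0   0   0   9   9   9   9   9  12  12  18  18
  5   0   0   8   8   9   9  17  17  17  17  17  20  20
  6   0   0   8   8   9   9  17  17  17  17  17  20  20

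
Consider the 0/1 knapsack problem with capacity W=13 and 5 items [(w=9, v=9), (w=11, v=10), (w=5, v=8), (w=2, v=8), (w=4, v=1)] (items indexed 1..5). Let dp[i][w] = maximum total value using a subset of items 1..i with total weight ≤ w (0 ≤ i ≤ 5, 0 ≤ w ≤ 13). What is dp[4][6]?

8

i\w   0   1   2   3   4   5   6   7   8   9  10  11  12  13
  0   0   0   0   0   0   0   0   0   0   0   0   0   0   0
  1   0   0   0   0   0   0   0   0   0   9   9   9   9   9
  2   0   0   0   0   0   0   0   0   0   9   9  10  10  10
  3   0   0   0   0   0   8   8   8   8   9   9  10  10  10
  4   0   0   8   8   8   8   8  16  16  16  16  17  17  18
  5   0   0   8   8   8   8   9  16  16  16  16  17  17  18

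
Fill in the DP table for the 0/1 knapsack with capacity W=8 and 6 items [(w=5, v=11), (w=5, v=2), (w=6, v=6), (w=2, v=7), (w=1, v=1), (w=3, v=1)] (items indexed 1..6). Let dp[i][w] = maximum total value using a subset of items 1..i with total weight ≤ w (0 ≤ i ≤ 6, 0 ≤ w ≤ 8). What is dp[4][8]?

18

i\w   0   1   2   3   4   5   6   7   8
  0   0   0   0   0   0   0   0   0   0
  1   0   0   0   0   0  11  11  11  11
  2   0   0   0   0   0  11  11  11  11
  3   0   0   0   0   0  11  11  11  11
  4   0   0   7   7   7  11  11  18  18
  5   0   1   7   8   8  11  12  18  19
  6   0   1   7   8   8  11  12  18  19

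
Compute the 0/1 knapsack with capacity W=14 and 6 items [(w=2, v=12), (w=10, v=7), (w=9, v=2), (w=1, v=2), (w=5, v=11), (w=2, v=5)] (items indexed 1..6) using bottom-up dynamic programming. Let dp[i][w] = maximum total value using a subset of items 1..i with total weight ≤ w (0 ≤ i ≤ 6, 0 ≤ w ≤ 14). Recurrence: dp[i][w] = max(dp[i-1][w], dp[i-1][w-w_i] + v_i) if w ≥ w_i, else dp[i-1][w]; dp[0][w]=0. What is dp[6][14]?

30

i\w   0   1   2   3   4   5   6   7   8   9  10  11  12  13  14
  0   0   0   0   0   0   0   0   0   0   0   0   0   0   0   0
  1   0   0  12  12  12  12  12  12  12  12  12  12  12  12  12
  2   0   0  12  12  12  12  12  12  12  12  12  12  19  19  19
  3   0   0  12  12  12  12  12  12  12  12  12  14  19  19  19
  4   0   2  12  14  14  14  14  14  14  14  14  14  19  21  21
  5   0   2  12  14  14  14  14  23  25  25  25  25  25  25  25
  6   0   2  12  14  17  19  19  23  25  28  30  30  30  30  30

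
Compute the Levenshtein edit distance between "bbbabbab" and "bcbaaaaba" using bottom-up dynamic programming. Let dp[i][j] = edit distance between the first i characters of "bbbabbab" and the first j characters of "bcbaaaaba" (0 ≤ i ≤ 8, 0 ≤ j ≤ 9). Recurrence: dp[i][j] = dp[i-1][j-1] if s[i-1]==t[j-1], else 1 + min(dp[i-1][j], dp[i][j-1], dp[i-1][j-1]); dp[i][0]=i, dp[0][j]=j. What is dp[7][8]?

4

   ''  b  c  b  a  a  a  a  b  a
''  0  1  2  3  4  5  6  7  8  9
 b  1  0  1  2  3  4  5  6  7  8
 b  2  1  1  1  2  3  4  5  6  7
 b  3  2  2  1  2  3  4  5  5  6
 a  4  3  3  2  1  2  3  4  5  5
 b  5  4  4  3  2  2  3  4  4  5
 b  6  5  5  4  3  3  3  4  4  5
 a  7  6  6  5  4  3  3  3  4  4
 b  8  7  7  6  5  4  4  4  3  4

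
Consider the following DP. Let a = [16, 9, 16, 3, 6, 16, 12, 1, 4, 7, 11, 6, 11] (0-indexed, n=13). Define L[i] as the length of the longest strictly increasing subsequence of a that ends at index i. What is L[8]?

   i    0    1    2    3    4    5    6    7    8    9   10   11   12
a[i]   16    9   16    3    6   16   12    1    4    7   11    6   11
L[i]    1    1    2    1    2    3    3    1    2    3    4    3    4

2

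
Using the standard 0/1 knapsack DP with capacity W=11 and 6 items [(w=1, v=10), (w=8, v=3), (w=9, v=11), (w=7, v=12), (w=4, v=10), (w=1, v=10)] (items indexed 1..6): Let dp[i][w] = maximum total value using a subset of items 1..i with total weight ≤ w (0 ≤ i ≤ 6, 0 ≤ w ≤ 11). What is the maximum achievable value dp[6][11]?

32

i\w   0   1   2   3   4   5   6   7   8   9  10  11
  0   0   0   0   0   0   0   0   0   0   0   0   0
  1   0  10  10  10  10  10  10  10  10  10  10  10
  2   0  10  10  10  10  10  10  10  10  13  13  13
  3   0  10  10  10  10  10  10  10  10  13  21  21
  4   0  10  10  10  10  10  10  12  22  22  22  22
  5   0  10  10  10  10  20  20  20  22  22  22  22
  6   0  10  20  20  20  20  30  30  30  32  32  32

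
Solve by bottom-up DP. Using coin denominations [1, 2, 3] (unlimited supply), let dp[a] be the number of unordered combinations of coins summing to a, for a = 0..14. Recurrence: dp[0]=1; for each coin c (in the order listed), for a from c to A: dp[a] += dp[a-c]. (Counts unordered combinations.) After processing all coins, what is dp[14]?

24

after  coin     0     1     2     3     4     5     6     7     8     9    10    11    12    13    14
          1     1     1     1     1     1     1     1     1     1     1     1     1     1     1     1
          2     1     1     2     2     3     3     4     4     5     5     6     6     7     7     8
          3     1     1     2     3     4     5     7     8    10    12    14    16    19    21    24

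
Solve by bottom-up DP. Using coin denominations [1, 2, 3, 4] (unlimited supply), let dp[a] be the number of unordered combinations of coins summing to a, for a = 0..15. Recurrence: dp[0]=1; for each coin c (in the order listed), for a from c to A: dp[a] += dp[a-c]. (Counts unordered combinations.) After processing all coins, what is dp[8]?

15

after  coin     0     1     2     3     4     5     6     7     8     9    10    11    12    13    14    15
          1     1     1     1     1     1     1     1     1     1     1     1     1     1     1     1     1
          2     1     1     2     2     3     3     4     4     5     5     6     6     7     7     8     8
          3     1     1     2     3     4     5     7     8    10    12    14    16    19    21    24    27
          4     1     1     2     3     5     6     9    11    15    18    23    27    34    39    47    54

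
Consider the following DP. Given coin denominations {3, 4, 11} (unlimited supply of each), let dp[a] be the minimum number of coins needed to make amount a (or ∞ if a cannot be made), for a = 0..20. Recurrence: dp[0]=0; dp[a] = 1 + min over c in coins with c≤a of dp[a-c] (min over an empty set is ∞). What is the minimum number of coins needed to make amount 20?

 a  0  1  2  3  4  5  6  7  8  9 10 11 12 13 14 15 16 17 18 19 20
dp  0  -  -  1  1  -  2  2  2  3  3  1  3  4  2  2  4  3  3  3  4
(- denotes ∞ / unreachable)

4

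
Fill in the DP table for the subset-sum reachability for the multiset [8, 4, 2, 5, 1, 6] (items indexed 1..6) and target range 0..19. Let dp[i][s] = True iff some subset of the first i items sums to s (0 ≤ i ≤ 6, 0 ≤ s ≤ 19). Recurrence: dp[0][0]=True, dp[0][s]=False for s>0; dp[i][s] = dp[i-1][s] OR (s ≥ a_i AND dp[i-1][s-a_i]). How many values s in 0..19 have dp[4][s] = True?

i\s   0   1   2   3   4   5   6   7   8   9  10  11  12  13  14  15  16  17  18  19
  0   T   F   F   F   F   F   F   F   F   F   F   F   F   F   F   F   F   F   F   F
  1   T   F   F   F   F   F   F   F   T   F   F   F   F   F   F   F   F   F   F   F
  2   T   F   F   F   T   F   F   F   T   F   F   F   T   F   F   F   F   F   F   F
  3   T   F   T   F   T   F   T   F   T   F   T   F   T   F   T   F   F   F   F   F
  4   T   F   T   F   T   T   T   T   T   T   T   T   T   T   T   T   F   T   F   T
  5   T   T   T   T   T   T   T   T   T   T   T   T   T   T   T   T   T   T   T   T
  6   T   T   T   T   T   T   T   T   T   T   T   T   T   T   T   T   T   T   T   T

16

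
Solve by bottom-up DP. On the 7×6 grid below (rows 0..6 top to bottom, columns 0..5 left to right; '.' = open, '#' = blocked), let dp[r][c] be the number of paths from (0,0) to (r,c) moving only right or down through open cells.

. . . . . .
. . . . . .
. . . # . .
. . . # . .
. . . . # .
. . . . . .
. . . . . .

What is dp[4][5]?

r\c   0   1   2   3   4   5
  0   1   1   1   1   1   1
  1   1   2   3   4   5   6
  2   1   3   6   0   5  11
  3   1   4  10   0   5  16
  4   1   5  15  15   0  16
  5   1   6  21  36  36  52
  6   1   7  28  64 100 152

16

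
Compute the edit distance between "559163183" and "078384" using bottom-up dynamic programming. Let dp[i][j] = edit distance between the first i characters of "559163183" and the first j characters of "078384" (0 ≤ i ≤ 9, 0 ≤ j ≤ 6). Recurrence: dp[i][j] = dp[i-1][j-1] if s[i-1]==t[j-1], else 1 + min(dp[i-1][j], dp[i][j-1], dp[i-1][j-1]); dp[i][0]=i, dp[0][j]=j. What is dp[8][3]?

7

   ''  0  7  8  3  8  4
''  0  1  2  3  4  5  6
 5  1  1  2  3  4  5  6
 5  2  2  2  3  4  5  6
 9  3  3  3  3  4  5  6
 1  4  4  4  4  4  5  6
 6  5  5  5  5  5  5  6
 3  6  6  6  6  5  6  6
 1  7  7  7  7  6  6  7
 8  8  8  8  7  7  6  7
 3  9  9  9  8  7  7  7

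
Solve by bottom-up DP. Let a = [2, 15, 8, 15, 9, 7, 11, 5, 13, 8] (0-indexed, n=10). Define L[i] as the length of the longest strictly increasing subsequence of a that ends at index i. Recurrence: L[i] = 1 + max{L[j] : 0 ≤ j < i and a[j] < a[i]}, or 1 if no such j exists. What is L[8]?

5

   i    0    1    2    3    4    5    6    7    8    9
a[i]    2   15    8   15    9    7   11    5   13    8
L[i]    1    2    2    3    3    2    4    2    5    3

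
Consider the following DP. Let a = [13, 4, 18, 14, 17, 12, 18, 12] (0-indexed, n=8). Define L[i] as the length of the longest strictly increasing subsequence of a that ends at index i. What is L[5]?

2

   i    0    1    2    3    4    5    6    7
a[i]   13    4   18   14   17   12   18   12
L[i]    1    1    2    2    3    2    4    2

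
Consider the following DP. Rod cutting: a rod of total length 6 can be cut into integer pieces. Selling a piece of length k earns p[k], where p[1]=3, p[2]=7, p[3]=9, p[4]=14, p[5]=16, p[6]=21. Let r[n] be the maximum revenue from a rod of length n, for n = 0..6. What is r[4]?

   n    0    1    2    3    4    5    6
r[n]    0    3    7   10   14   17   21

14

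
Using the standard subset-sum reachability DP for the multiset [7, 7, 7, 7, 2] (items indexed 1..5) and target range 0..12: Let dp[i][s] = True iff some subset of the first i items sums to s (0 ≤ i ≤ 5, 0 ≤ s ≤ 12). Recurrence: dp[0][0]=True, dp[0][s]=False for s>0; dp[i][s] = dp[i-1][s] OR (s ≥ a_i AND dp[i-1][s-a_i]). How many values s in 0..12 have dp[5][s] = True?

4

i\s   0   1   2   3   4   5   6   7   8   9  10  11  12
  0   T   F   F   F   F   F   F   F   F   F   F   F   F
  1   T   F   F   F   F   F   F   T   F   F   F   F   F
  2   T   F   F   F   F   F   F   T   F   F   F   F   F
  3   T   F   F   F   F   F   F   T   F   F   F   F   F
  4   T   F   F   F   F   F   F   T   F   F   F   F   F
  5   T   F   T   F   F   F   F   T   F   T   F   F   F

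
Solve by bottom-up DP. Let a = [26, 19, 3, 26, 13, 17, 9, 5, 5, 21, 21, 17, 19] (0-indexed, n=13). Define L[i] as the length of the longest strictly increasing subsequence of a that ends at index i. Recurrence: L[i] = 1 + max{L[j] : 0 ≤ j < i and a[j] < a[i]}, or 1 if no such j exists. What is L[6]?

2

   i    0    1    2    3    4    5    6    7    8    9   10   11   12
a[i]   26   19    3   26   13   17    9    5    5   21   21   17   19
L[i]    1    1    1    2    2    3    2    2    2    4    4    3    4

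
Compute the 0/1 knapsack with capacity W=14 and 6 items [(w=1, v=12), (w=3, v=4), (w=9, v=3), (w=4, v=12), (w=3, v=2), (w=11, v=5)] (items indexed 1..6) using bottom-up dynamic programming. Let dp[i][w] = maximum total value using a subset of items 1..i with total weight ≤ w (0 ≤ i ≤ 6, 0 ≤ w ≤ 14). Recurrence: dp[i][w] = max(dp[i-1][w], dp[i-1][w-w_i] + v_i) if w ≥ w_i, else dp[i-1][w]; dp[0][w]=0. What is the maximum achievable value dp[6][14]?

30

i\w   0   1   2   3   4   5   6   7   8   9  10  11  12  13  14
  0   0   0   0   0   0   0   0   0   0   0   0   0   0   0   0
  1   0  12  12  12  12  12  12  12  12  12  12  12  12  12  12
  2   0  12  12  12  16  16  16  16  16  16  16  16  16  16  16
  3   0  12  12  12  16  16  16  16  16  16  16  16  16  19  19
  4   0  12  12  12  16  24  24  24  28  28  28  28  28  28  28
  5   0  12  12  12  16  24  24  24  28  28  28  30  30  30  30
  6   0  12  12  12  16  24  24  24  28  28  28  30  30  30  30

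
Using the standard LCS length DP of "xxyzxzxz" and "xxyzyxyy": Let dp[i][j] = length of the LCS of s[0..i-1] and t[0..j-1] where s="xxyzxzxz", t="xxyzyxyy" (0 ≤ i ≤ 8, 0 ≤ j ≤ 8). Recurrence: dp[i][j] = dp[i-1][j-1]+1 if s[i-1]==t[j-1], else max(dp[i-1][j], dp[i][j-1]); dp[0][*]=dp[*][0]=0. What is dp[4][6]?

4

   ''  x  x  y  z  y  x  y  y
''  0  0  0  0  0  0  0  0  0
 x  0  1  1  1  1  1  1  1  1
 x  0  1  2  2  2  2  2  2  2
 y  0  1  2  3  3  3  3  3  3
 z  0  1  2  3  4  4  4  4  4
 x  0  1  2  3  4  4  5  5  5
 z  0  1  2  3  4  4  5  5  5
 x  0  1  2  3  4  4  5  5  5
 z  0  1  2  3  4  4  5  5  5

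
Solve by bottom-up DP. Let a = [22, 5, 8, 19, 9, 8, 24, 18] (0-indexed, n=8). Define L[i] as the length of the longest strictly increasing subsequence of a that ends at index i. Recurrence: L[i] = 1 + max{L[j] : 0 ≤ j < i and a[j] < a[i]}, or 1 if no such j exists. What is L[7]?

   i    0    1    2    3    4    5    6    7
a[i]   22    5    8   19    9    8   24   18
L[i]    1    1    2    3    3    2    4    4

4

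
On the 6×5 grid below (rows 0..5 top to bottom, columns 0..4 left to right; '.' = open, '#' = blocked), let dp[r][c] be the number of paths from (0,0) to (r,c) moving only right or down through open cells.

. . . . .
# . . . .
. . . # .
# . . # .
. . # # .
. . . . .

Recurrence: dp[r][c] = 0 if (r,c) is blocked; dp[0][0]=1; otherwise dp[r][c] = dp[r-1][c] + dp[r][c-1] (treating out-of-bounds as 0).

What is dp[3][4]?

r\c   0   1   2   3   4
  0   1   1   1   1   1
  1   0   1   2   3   4
  2   0   1   3   0   4
  3   0   1   4   0   4
  4   0   1   0   0   4
  5   0   1   1   1   5

4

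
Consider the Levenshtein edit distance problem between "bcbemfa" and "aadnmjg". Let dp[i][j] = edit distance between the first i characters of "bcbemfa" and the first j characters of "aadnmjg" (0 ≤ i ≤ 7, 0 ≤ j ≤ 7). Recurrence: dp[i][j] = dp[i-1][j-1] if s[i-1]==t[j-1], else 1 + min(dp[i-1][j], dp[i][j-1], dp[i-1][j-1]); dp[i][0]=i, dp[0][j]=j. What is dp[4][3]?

4

   ''  a  a  d  n  m  j  g
''  0  1  2  3  4  5  6  7
 b  1  1  2  3  4  5  6  7
 c  2  2  2  3  4  5  6  7
 b  3  3  3  3  4  5  6  7
 e  4  4  4  4  4  5  6  7
 m  5  5  5  5  5  4  5  6
 f  6  6  6  6  6  5  5  6
 a  7  6  6  7  7  6  6  6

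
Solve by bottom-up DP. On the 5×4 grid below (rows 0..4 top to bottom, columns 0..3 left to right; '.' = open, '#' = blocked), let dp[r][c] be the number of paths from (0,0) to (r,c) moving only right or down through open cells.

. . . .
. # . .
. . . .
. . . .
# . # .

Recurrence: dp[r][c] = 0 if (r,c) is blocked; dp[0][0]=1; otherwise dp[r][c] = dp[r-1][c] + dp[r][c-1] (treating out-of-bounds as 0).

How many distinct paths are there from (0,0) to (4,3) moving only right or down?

r\c   0   1   2   3
  0   1   1   1   1
  1   1   0   1   2
  2   1   1   2   4
  3   1   2   4   8
  4   0   2   0   8

8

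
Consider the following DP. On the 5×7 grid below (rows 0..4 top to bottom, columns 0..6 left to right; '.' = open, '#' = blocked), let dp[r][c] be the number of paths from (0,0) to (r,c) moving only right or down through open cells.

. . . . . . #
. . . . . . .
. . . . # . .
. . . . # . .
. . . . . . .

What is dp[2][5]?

6

r\c   0   1   2   3   4   5   6
  0   1   1   1   1   1   1   0
  1   1   2   3   4   5   6   6
  2   1   3   6  10   0   6  12
  3   1   4  10  20   0   6  18
  4   1   5  15  35  35  41  59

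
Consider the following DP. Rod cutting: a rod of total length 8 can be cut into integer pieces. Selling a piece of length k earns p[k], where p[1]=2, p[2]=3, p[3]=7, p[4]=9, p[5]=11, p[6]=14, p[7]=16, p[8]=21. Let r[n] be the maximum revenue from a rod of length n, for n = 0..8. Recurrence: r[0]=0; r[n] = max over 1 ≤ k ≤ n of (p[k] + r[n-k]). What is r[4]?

9

   n    0    1    2    3    4    5    6    7    8
r[n]    0    2    4    7    9   11   14   16   21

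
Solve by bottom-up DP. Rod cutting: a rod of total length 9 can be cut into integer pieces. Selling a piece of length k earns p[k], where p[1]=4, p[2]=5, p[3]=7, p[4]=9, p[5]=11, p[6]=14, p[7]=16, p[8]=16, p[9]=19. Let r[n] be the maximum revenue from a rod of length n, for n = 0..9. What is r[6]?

24

   n    0    1    2    3    4    5    6    7    8    9
r[n]    0    4    8   12   16   20   24   28   32   36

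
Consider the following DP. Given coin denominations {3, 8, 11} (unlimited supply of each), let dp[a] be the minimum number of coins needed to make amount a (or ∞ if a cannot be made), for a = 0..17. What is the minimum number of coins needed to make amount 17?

3

 a  0  1  2  3  4  5  6  7  8  9 10 11 12 13 14 15 16 17
dp  0  -  -  1  -  -  2  -  1  3  -  1  4  -  2  5  2  3
(- denotes ∞ / unreachable)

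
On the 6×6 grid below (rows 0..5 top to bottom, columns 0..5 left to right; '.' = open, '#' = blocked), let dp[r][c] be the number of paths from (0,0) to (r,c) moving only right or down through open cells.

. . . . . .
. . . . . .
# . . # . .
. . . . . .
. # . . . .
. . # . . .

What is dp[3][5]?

23

r\c   0   1   2   3   4   5
  0   1   1   1   1   1   1
  1   1   2   3   4   5   6
  2   0   2   5   0   5  11
  3   0   2   7   7  12  23
  4   0   0   7  14  26  49
  5   0   0   0  14  40  89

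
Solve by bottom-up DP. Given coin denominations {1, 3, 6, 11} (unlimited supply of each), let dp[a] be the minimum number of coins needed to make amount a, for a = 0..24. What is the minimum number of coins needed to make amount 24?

4

 a  0  1  2  3  4  5  6  7  8  9 10 11 12 13 14 15 16 17 18 19 20 21 22 23 24
dp  0  1  2  1  2  3  1  2  3  2  3  1  2  3  2  3  4  2  3  4  3  4  2  3  4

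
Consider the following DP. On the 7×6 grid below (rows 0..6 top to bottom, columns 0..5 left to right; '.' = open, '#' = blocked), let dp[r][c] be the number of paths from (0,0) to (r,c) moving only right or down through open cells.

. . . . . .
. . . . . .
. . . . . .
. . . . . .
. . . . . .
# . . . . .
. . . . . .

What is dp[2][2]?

r\c   0   1   2   3   4   5
  0   1   1   1   1   1   1
  1   1   2   3   4   5   6
  2   1   3   6  10  15  21
  3   1   4  10  20  35  56
  4   1   5  15  35  70 126
  5   0   5  20  55 125 251
  6   0   5  25  80 205 456

6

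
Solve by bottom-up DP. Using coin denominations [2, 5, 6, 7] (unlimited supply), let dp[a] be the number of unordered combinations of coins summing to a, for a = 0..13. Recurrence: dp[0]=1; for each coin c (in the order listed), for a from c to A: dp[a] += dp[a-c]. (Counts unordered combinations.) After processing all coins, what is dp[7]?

after  coin     0     1     2     3     4     5     6     7     8     9    10    11    12    13
          2     1     0     1     0     1     0     1     0     1     0     1     0     1     0
          5     1     0     1     0     1     1     1     1     1     1     2     1     2     1
          6     1     0     1     0     1     1     2     1     2     1     3     2     4     2
          7     1     0     1     0     1     1     2     2     2     2     3     3     5     4

2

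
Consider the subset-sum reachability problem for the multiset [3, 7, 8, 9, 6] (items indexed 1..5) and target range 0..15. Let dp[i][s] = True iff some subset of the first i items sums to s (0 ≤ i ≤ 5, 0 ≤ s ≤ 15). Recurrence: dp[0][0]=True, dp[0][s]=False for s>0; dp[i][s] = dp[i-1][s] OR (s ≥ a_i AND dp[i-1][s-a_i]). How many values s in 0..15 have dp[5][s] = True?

12

i\s   0   1   2   3   4   5   6   7   8   9  10  11  12  13  14  15
  0   T   F   F   F   F   F   F   F   F   F   F   F   F   F   F   F
  1   T   F   F   T   F   F   F   F   F   F   F   F   F   F   F   F
  2   T   F   F   T   F   F   F   T   F   F   T   F   F   F   F   F
  3   T   F   F   T   F   F   F   T   T   F   T   T   F   F   F   T
  4   T   F   F   T   F   F   F   T   T   T   T   T   T   F   F   T
  5   T   F   F   T   F   F   T   T   T   T   T   T   T   T   T   T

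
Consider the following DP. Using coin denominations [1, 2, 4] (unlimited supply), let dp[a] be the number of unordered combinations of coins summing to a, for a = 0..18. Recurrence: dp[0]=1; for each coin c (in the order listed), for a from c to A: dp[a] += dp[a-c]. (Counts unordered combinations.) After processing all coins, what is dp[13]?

after  coin     0     1     2     3     4     5     6     7     8     9    10    11    12    13    14    15    16    17    18
          1     1     1     1     1     1     1     1     1     1     1     1     1     1     1     1     1     1     1     1
          2     1     1     2     2     3     3     4     4     5     5     6     6     7     7     8     8     9     9    10
          4     1     1     2     2     4     4     6     6     9     9    12    12    16    16    20    20    25    25    30

16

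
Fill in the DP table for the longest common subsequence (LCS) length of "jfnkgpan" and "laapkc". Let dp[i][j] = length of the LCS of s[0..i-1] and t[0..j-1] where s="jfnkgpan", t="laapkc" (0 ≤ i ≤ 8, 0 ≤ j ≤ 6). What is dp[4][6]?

   ''  l  a  a  p  k  c
''  0  0  0  0  0  0  0
 j  0  0  0  0  0  0  0
 f  0  0  0  0  0  0  0
 n  0  0  0  0  0  0  0
 k  0  0  0  0  0  1  1
 g  0  0  0  0  0  1  1
 p  0  0  0  0  1  1  1
 a  0  0  1  1  1  1  1
 n  0  0  1  1  1  1  1

1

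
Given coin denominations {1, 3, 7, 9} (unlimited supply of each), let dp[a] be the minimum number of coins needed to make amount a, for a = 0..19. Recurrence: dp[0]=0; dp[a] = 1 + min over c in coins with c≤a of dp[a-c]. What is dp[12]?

2

 a  0  1  2  3  4  5  6  7  8  9 10 11 12 13 14 15 16 17 18 19
dp  0  1  2  1  2  3  2  1  2  1  2  3  2  3  2  3  2  3  2  3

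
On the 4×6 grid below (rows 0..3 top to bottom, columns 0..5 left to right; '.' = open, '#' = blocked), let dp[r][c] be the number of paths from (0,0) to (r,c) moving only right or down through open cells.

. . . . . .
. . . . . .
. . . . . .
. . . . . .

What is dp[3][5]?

r\c   0   1   2   3   4   5
  0   1   1   1   1   1   1
  1   1   2   3   4   5   6
  2   1   3   6  10  15  21
  3   1   4  10  20  35  56

56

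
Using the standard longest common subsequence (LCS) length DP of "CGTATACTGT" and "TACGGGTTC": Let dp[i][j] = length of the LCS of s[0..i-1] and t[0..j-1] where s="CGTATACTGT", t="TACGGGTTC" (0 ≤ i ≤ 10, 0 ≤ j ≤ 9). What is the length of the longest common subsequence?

   ''  T  A  C  G  G  G  T  T  C
''  0  0  0  0  0  0  0  0  0  0
 C  0  0  0  1  1  1  1  1  1  1
 G  0  0  0  1  2  2  2  2  2  2
 T  0  1  1  1  2  2  2  3  3  3
 A  0  1  2  2  2  2  2  3  3  3
 T  0  1  2  2  2  2  2  3  4  4
 A  0  1  2  2  2  2  2  3  4  4
 C  0  1  2  3  3  3  3  3  4  5
 T  0  1  2  3  3  3  3  4  4  5
 G  0  1  2  3  4  4  4  4  4  5
 T  0  1  2  3  4  4  4  5  5  5

5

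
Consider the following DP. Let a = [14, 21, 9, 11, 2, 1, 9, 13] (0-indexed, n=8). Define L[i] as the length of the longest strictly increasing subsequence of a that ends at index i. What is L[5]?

   i    0    1    2    3    4    5    6    7
a[i]   14   21    9   11    2    1    9   13
L[i]    1    2    1    2    1    1    2    3

1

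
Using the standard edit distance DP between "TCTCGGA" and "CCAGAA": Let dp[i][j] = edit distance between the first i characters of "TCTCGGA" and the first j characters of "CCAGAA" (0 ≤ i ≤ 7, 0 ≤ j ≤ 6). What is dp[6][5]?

   ''  C  C  A  G  A  A
''  0  1  2  3  4  5  6
 T  1  1  2  3  4  5  6
 C  2  1  1  2  3  4  5
 T  3  2  2  2  3  4  5
 C  4  3  2  3  3  4  5
 G  5  4  3  3  3  4  5
 G  6  5  4  4  3  4  5
 A  7  6  5  4  4  3  4

4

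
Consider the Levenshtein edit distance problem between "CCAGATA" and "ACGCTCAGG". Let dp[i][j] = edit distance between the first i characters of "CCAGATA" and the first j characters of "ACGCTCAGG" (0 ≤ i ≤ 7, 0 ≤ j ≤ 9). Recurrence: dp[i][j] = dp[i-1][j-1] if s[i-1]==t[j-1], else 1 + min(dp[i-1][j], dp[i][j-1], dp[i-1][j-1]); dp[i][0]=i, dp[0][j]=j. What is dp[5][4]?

   ''  A  C  G  C  T  C  A  G  G
''  0  1  2  3  4  5  6  7  8  9
 C  1  1  1  2  3  4  5  6  7  8
 C  2  2  1  2  2  3  4  5  6  7
 A  3  2  2  2  3  3  4  4  5  6
 G  4  3  3  2  3  4  4  5  4  5
 A  5  4  4  3  3  4  5  4  5  5
 T  6  5  5  4  4  3  4  5  5  6
 A  7  6  6  5  5  4  4  4  5  6

3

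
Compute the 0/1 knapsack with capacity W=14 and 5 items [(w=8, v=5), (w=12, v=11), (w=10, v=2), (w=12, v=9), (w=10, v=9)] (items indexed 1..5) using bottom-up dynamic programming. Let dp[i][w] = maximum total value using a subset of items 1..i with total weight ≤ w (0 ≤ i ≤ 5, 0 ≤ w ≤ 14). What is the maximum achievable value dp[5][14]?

i\w   0   1   2   3   4   5   6   7   8   9  10  11  12  13  14
  0   0   0   0   0   0   0   0   0   0   0   0   0   0   0   0
  1   0   0   0   0   0   0   0   0   5   5   5   5   5   5   5
  2   0   0   0   0   0   0   0   0   5   5   5   5  11  11  11
  3   0   0   0   0   0   0   0   0   5   5   5   5  11  11  11
  4   0   0   0   0   0   0   0   0   5   5   5   5  11  11  11
  5   0   0   0   0   0   0   0   0   5   5   9   9  11  11  11

11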